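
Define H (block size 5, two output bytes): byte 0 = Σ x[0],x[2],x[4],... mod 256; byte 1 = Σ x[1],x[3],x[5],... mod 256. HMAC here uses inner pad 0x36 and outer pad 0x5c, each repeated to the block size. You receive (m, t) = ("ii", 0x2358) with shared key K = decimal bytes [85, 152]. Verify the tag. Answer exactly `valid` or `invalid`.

invalid

Key decimal bytes [85, 152] = 55 98 is 2 bytes ≤ B = 5; zero-pad to 5 bytes: K' = 55 98 00 00 00.
K' ⊕ ipad = 63 ae 36 36 36; K' ⊕ opad = 09 c4 5c 5c 5c.
Inner hash: even-index sum = 312 mod 256 = 56; odd-index sum = 333 mod 256 = 77 → 38 4d.
Outer hash (recomputed tag): even-index sum = 270 mod 256 = 14; odd-index sum = 344 mod 256 = 88 → 0e 58.
Recomputed tag = 0e58; claimed = 2358 → mismatch.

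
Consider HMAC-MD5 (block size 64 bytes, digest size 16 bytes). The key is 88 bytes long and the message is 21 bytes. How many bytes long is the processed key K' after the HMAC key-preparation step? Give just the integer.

Key is 88 > 64 bytes, so it is hashed to 16 bytes then zero-padded to 64: |K'| = 64.

64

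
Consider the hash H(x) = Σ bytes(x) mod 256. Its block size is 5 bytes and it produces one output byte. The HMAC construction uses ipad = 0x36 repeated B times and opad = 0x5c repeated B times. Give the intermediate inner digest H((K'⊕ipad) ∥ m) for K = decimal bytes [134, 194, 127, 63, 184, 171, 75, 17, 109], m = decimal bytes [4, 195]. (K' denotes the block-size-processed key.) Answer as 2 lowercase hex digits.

Key decimal bytes [134, 194, 127, 63, 184, 171, 75, 17, 109] = 86 c2 7f 3f b8 ab 4b 11 6d is 9 bytes > B = 5, so hash it first: H(key) = 32, then zero-pad to 5 bytes: K' = 32 00 00 00 00.
K' ⊕ ipad = 04 36 36 36 36.
Inner input = 04 36 36 36 36 ∥ 04 c3.
Inner hash: sum = 4+54+54+54+54+4+195 = 419; mod 256 = 163 → a3.

a3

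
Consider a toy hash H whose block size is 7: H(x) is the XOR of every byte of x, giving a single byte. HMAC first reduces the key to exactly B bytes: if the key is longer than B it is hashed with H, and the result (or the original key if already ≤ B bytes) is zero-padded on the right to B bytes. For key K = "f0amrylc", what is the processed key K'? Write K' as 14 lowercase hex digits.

5e000000000000

|K| = 8 > B = 7, so first hash the key.
H(K): XOR 66⊕30⊕61⊕6d⊕72⊕79⊕6c⊕63 = 5e.
Zero-pad H(K) = 5e to 7 bytes: K' = 5e 00 00 00 00 00 00.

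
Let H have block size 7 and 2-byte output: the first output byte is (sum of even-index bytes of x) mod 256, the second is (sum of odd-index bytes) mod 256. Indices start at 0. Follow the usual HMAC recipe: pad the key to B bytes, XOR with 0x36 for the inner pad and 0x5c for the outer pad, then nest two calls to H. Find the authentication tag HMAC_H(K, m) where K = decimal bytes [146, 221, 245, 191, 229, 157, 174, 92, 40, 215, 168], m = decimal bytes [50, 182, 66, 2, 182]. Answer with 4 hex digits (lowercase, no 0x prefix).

ba1e

Key decimal bytes [146, 221, 245, 191, 229, 157, 174, 92, 40, 215, 168] = 92 dd f5 bf e5 9d ae 5c 28 d7 a8 is 11 bytes > B = 7, so hash it first: H(key) = ea 6c, then zero-pad to 7 bytes: K' = ea 6c 00 00 00 00 00.
K' ⊕ ipad = dc 5a 36 36 36 36 36.  K' ⊕ opad = b6 30 5c 5c 5c 5c 5c.
Inner input = (K'⊕ipad) ∥ m = dc 5a 36 36 36 36 36 ∥ 32 b6 42 02 b6.
Inner hash: even-index sum = 566 mod 256 = 54; odd-index sum = 496 mod 256 = 240 → 36 f0.
Outer input = (K'⊕opad) ∥ inner = b6 30 5c 5c 5c 5c 5c ∥ 36 f0.
Outer hash (tag): even-index sum = 698 mod 256 = 186; odd-index sum = 286 mod 256 = 30 → ba 1e.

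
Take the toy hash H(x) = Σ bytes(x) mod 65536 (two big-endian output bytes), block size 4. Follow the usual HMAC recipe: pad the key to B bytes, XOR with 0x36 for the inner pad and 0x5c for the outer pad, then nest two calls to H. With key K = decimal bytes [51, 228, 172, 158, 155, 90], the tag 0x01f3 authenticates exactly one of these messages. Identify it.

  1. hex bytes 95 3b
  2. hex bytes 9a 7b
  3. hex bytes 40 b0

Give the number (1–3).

Key decimal bytes [51, 228, 172, 158, 155, 90] = 33 e4 ac 9e 9b 5a is 6 bytes > B = 4, so hash it first: H(key) = 03 56, then zero-pad to 4 bytes: K' = 03 56 00 00.
K' ⊕ ipad = 35 60 36 36; K' ⊕ opad = 5f 0a 5c 5c.
m1: inner = H(35 60 36 36 95 3b) = 01 d1; tag = H(5f 0a 5c 5c 01 d1) = 01f3 ← matches
m2: inner = H(35 60 36 36 9a 7b) = 02 16; tag = H(5f 0a 5c 5c 02 16) = 0139
m3: inner = H(35 60 36 36 40 b0) = 01 f1; tag = H(5f 0a 5c 5c 01 f1) = 0213

1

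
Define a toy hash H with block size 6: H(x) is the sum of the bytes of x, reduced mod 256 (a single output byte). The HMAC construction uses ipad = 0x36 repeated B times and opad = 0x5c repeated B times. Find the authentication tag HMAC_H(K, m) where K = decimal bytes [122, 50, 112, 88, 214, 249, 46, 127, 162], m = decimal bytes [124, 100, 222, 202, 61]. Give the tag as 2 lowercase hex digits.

Key decimal bytes [122, 50, 112, 88, 214, 249, 46, 127, 162] = 7a 32 70 58 d6 f9 2e 7f a2 is 9 bytes > B = 6, so hash it first: H(key) = 92, then zero-pad to 6 bytes: K' = 92 00 00 00 00 00.
K' ⊕ ipad = a4 36 36 36 36 36.  K' ⊕ opad = ce 5c 5c 5c 5c 5c.
Inner input = (K'⊕ipad) ∥ m = a4 36 36 36 36 36 ∥ 7c 64 de ca 3d.
Inner hash: sum = 164+54+54+54+54+54+124+100+222+202+61 = 1143; mod 256 = 119 → 77.
Outer input = (K'⊕opad) ∥ inner = ce 5c 5c 5c 5c 5c ∥ 77.
Outer hash (tag): sum = 206+92+92+92+92+92+119 = 785; mod 256 = 17 → 11.

11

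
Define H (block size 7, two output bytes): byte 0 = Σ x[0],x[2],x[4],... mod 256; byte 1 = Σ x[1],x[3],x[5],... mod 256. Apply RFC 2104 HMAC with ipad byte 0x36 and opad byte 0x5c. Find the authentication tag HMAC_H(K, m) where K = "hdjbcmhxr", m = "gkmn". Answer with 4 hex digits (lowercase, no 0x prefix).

4463

Key "hdjbcmhxr" = 68 64 6a 62 63 6d 68 78 72 is 9 bytes > B = 7, so hash it first: H(key) = 0f ab, then zero-pad to 7 bytes: K' = 0f ab 00 00 00 00 00.
K' ⊕ ipad = 39 9d 36 36 36 36 36.  K' ⊕ opad = 53 f7 5c 5c 5c 5c 5c.
Inner input = (K'⊕ipad) ∥ m = 39 9d 36 36 36 36 36 ∥ 67 6b 6d 6e.
Inner hash: even-index sum = 436 mod 256 = 180; odd-index sum = 477 mod 256 = 221 → b4 dd.
Outer input = (K'⊕opad) ∥ inner = 53 f7 5c 5c 5c 5c 5c ∥ b4 dd.
Outer hash (tag): even-index sum = 580 mod 256 = 68; odd-index sum = 611 mod 256 = 99 → 44 63.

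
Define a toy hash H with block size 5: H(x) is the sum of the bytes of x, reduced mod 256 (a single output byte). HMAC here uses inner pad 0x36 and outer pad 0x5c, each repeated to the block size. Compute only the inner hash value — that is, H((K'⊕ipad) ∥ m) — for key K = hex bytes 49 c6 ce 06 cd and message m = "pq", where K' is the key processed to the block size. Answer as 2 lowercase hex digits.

Key hex bytes 49 c6 ce 06 cd is exactly B = 5 bytes: K' = 49 c6 ce 06 cd.
K' ⊕ ipad = 7f f0 f8 30 fb.
Inner input = 7f f0 f8 30 fb ∥ 70 71.
Inner hash: sum = 127+240+248+48+251+112+113 = 1139; mod 256 = 115 → 73.

73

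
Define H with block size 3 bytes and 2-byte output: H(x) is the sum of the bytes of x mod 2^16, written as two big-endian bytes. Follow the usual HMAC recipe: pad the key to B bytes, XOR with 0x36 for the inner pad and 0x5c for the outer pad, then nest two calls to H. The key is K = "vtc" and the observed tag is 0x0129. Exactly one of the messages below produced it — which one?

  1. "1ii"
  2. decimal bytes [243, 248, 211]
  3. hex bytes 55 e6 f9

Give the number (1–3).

2

Key "vtc" = 76 74 63 is exactly B = 3 bytes: K' = 76 74 63.
K' ⊕ ipad = 40 42 55; K' ⊕ opad = 2a 28 3f.
m1: inner = H(40 42 55 31 69 69) = 01 da; tag = H(2a 28 3f 01 da) = 016c
m2: inner = H(40 42 55 f3 f8 d3) = 03 95; tag = H(2a 28 3f 03 95) = 0129 ← matches
m3: inner = H(40 42 55 55 e6 f9) = 03 0b; tag = H(2a 28 3f 03 0b) = 009f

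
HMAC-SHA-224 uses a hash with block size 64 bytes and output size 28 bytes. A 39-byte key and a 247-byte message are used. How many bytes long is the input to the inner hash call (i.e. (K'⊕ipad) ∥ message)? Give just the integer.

311

Key is 39 ≤ 64 bytes, zero-padded: |K'| = 64.
Inner input = (K'⊕ipad) ∥ m → 64 + 247 = 311 bytes.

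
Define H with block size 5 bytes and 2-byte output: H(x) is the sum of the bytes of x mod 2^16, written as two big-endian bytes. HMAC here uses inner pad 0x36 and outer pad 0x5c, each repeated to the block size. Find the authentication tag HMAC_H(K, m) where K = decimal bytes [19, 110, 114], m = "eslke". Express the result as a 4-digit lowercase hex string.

01ab

Key decimal bytes [19, 110, 114] = 13 6e 72 is 3 bytes ≤ B = 5; zero-pad to 5 bytes: K' = 13 6e 72 00 00.
K' ⊕ ipad = 25 58 44 36 36.  K' ⊕ opad = 4f 32 2e 5c 5c.
Inner input = (K'⊕ipad) ∥ m = 25 58 44 36 36 ∥ 65 73 6c 6b 65.
Inner hash: sum = 37+88+68+54+54+101+115+108+107+101 = 833 → 03 41.
Outer input = (K'⊕opad) ∥ inner = 4f 32 2e 5c 5c ∥ 03 41.
Outer hash (tag): sum = 79+50+46+92+92+3+65 = 427 → 01 ab.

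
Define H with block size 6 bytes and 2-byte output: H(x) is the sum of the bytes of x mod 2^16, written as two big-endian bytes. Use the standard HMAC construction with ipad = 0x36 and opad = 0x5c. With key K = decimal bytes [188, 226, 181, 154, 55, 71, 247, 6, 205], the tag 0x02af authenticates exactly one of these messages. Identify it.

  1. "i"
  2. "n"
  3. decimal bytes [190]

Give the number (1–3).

Key decimal bytes [188, 226, 181, 154, 55, 71, 247, 6, 205] = bc e2 b5 9a 37 47 f7 06 cd is 9 bytes > B = 6, so hash it first: H(key) = 05 35, then zero-pad to 6 bytes: K' = 05 35 00 00 00 00.
K' ⊕ ipad = 33 03 36 36 36 36; K' ⊕ opad = 59 69 5c 5c 5c 5c.
m1: inner = H(33 03 36 36 36 36 69) = 01 77; tag = H(59 69 5c 5c 5c 5c 01 77) = 02aa
m2: inner = H(33 03 36 36 36 36 6e) = 01 7c; tag = H(59 69 5c 5c 5c 5c 01 7c) = 02af ← matches
m3: inner = H(33 03 36 36 36 36 be) = 01 cc; tag = H(59 69 5c 5c 5c 5c 01 cc) = 02ff

2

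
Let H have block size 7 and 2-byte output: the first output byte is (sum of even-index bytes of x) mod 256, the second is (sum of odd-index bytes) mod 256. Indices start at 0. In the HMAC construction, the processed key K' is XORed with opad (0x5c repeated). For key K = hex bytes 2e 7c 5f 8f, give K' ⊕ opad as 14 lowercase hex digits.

722003d35c5c5c

Key hex bytes 2e 7c 5f 8f is 4 bytes ≤ B = 7; zero-pad to 7 bytes: K' = 2e 7c 5f 8f 00 00 00.
XOR each byte with 0x5c: 2e⊕5c=72, 7c⊕5c=20, 5f⊕5c=03, 8f⊕5c=d3, 00⊕5c=5c, 00⊕5c=5c, 00⊕5c=5c.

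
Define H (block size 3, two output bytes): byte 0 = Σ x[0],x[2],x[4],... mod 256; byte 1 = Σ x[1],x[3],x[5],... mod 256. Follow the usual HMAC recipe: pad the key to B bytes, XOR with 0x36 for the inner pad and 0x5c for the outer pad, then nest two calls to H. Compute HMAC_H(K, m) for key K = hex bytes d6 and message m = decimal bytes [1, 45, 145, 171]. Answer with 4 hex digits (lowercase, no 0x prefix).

ae4a

Key hex bytes d6 is 1 byte ≤ B = 3; zero-pad to 3 bytes: K' = d6 00 00.
K' ⊕ ipad = e0 36 36.  K' ⊕ opad = 8a 5c 5c.
Inner input = (K'⊕ipad) ∥ m = e0 36 36 ∥ 01 2d 91 ab.
Inner hash: even-index sum = 494 mod 256 = 238; odd-index sum = 200 mod 256 = 200 → ee c8.
Outer input = (K'⊕opad) ∥ inner = 8a 5c 5c ∥ ee c8.
Outer hash (tag): even-index sum = 430 mod 256 = 174; odd-index sum = 330 mod 256 = 74 → ae 4a.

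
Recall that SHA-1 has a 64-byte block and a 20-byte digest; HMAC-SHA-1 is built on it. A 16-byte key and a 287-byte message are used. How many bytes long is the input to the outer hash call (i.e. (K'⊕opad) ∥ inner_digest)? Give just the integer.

Key is 16 ≤ 64 bytes, zero-padded: |K'| = 64.
Outer input = (K'⊕opad) ∥ H(inner) → 64 + 20 = 84 bytes.

84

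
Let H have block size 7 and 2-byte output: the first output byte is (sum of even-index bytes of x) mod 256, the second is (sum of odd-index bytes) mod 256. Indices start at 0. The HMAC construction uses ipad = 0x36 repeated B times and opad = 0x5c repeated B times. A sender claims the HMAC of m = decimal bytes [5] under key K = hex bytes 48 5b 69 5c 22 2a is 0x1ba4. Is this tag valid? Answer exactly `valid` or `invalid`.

valid

Key hex bytes 48 5b 69 5c 22 2a is 6 bytes ≤ B = 7; zero-pad to 7 bytes: K' = 48 5b 69 5c 22 2a 00.
K' ⊕ ipad = 7e 6d 5f 6a 14 1c 36; K' ⊕ opad = 14 07 35 00 7e 76 5c.
Inner hash: even-index sum = 295 mod 256 = 39; odd-index sum = 248 mod 256 = 248 → 27 f8.
Outer hash (recomputed tag): even-index sum = 539 mod 256 = 27; odd-index sum = 164 mod 256 = 164 → 1b a4.
Recomputed tag = 1ba4; claimed = 1ba4 → match.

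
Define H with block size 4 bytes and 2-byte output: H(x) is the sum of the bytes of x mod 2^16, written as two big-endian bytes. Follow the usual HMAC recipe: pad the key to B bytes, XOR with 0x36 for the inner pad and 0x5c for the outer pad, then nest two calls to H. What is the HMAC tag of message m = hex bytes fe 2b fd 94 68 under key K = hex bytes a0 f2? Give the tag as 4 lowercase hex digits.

034e

Key hex bytes a0 f2 is 2 bytes ≤ B = 4; zero-pad to 4 bytes: K' = a0 f2 00 00.
K' ⊕ ipad = 96 c4 36 36.  K' ⊕ opad = fc ae 5c 5c.
Inner input = (K'⊕ipad) ∥ m = 96 c4 36 36 ∥ fe 2b fd 94 68.
Inner hash: sum = 150+196+54+54+254+43+253+148+104 = 1256 → 04 e8.
Outer input = (K'⊕opad) ∥ inner = fc ae 5c 5c ∥ 04 e8.
Outer hash (tag): sum = 252+174+92+92+4+232 = 846 → 03 4e.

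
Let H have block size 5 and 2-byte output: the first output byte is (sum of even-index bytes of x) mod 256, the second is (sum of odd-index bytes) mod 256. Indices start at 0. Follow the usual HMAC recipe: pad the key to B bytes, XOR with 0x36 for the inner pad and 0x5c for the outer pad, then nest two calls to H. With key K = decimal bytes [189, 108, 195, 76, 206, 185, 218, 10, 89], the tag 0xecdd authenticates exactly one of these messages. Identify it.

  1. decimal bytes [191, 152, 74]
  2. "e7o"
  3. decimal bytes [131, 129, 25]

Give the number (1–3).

2

Key decimal bytes [189, 108, 195, 76, 206, 185, 218, 10, 89] = bd 6c c3 4c ce b9 da 0a 59 is 9 bytes > B = 5, so hash it first: H(key) = 81 7b, then zero-pad to 5 bytes: K' = 81 7b 00 00 00.
K' ⊕ ipad = b7 4d 36 36 36; K' ⊕ opad = dd 27 5c 5c 5c.
m1: inner = H(b7 4d 36 36 36 bf 98 4a) = bb 8c; tag = H(dd 27 5c 5c 5c bb 8c) = 213e
m2: inner = H(b7 4d 36 36 36 65 37 6f) = 5a 57; tag = H(dd 27 5c 5c 5c 5a 57) = ecdd ← matches
m3: inner = H(b7 4d 36 36 36 83 81 19) = a4 1f; tag = H(dd 27 5c 5c 5c a4 1f) = b427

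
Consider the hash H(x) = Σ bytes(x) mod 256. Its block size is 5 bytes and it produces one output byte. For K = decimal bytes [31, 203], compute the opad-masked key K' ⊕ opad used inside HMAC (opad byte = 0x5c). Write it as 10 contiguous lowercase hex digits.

Key decimal bytes [31, 203] = 1f cb is 2 bytes ≤ B = 5; zero-pad to 5 bytes: K' = 1f cb 00 00 00.
XOR each byte with 0x5c: 1f⊕5c=43, cb⊕5c=97, 00⊕5c=5c, 00⊕5c=5c, 00⊕5c=5c.

43975c5c5c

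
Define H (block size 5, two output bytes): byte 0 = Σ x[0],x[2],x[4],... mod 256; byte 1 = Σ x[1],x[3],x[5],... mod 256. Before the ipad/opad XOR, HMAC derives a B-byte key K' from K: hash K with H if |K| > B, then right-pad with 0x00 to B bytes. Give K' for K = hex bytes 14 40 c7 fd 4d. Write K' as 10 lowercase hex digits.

1440c7fd4d

Key hex bytes 14 40 c7 fd 4d is exactly B = 5 bytes: K' = 14 40 c7 fd 4d.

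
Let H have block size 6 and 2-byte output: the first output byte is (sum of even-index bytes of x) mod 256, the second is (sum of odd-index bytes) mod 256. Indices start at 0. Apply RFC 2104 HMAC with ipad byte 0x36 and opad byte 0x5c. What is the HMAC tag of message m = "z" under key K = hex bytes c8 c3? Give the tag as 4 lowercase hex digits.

30b8

Key hex bytes c8 c3 is 2 bytes ≤ B = 6; zero-pad to 6 bytes: K' = c8 c3 00 00 00 00.
K' ⊕ ipad = fe f5 36 36 36 36.  K' ⊕ opad = 94 9f 5c 5c 5c 5c.
Inner input = (K'⊕ipad) ∥ m = fe f5 36 36 36 36 ∥ 7a.
Inner hash: even-index sum = 484 mod 256 = 228; odd-index sum = 353 mod 256 = 97 → e4 61.
Outer input = (K'⊕opad) ∥ inner = 94 9f 5c 5c 5c 5c ∥ e4 61.
Outer hash (tag): even-index sum = 560 mod 256 = 48; odd-index sum = 440 mod 256 = 184 → 30 b8.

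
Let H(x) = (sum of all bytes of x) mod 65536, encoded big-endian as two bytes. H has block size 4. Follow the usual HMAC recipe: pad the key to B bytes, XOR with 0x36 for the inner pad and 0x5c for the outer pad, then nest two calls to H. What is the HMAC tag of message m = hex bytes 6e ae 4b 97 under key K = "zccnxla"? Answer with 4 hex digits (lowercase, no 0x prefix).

022b

Key "zccnxla" = 7a 63 63 6e 78 6c 61 is 7 bytes > B = 4, so hash it first: H(key) = 02 f3, then zero-pad to 4 bytes: K' = 02 f3 00 00.
K' ⊕ ipad = 34 c5 36 36.  K' ⊕ opad = 5e af 5c 5c.
Inner input = (K'⊕ipad) ∥ m = 34 c5 36 36 ∥ 6e ae 4b 97.
Inner hash: sum = 52+197+54+54+110+174+75+151 = 867 → 03 63.
Outer input = (K'⊕opad) ∥ inner = 5e af 5c 5c ∥ 03 63.
Outer hash (tag): sum = 94+175+92+92+3+99 = 555 → 02 2b.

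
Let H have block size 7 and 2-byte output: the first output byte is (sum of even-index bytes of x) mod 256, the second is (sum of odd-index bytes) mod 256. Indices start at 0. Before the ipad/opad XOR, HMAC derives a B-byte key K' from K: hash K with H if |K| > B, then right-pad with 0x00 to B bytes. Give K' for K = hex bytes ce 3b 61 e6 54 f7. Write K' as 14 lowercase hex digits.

Key hex bytes ce 3b 61 e6 54 f7 is 6 bytes ≤ B = 7; zero-pad to 7 bytes: K' = ce 3b 61 e6 54 f7 00.

ce3b61e654f700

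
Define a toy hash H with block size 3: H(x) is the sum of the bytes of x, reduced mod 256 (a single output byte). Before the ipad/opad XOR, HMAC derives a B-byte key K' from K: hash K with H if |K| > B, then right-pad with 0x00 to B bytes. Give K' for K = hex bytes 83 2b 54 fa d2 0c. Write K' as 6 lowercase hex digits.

|K| = 6 > B = 3, so first hash the key.
H(K): sum = 131+43+84+250+210+12 = 730; mod 256 = 218 → da.
Zero-pad H(K) = da to 3 bytes: K' = da 00 00.

da0000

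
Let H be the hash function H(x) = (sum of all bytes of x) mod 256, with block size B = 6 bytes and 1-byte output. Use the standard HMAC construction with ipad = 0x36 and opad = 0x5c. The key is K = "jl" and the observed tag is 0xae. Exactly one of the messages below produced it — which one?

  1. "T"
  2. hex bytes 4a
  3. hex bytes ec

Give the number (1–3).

2

Key "jl" = 6a 6c is 2 bytes ≤ B = 6; zero-pad to 6 bytes: K' = 6a 6c 00 00 00 00.
K' ⊕ ipad = 5c 5a 36 36 36 36; K' ⊕ opad = 36 30 5c 5c 5c 5c.
m1: inner = H(5c 5a 36 36 36 36 54) = e2; tag = H(36 30 5c 5c 5c 5c e2) = b8
m2: inner = H(5c 5a 36 36 36 36 4a) = d8; tag = H(36 30 5c 5c 5c 5c d8) = ae ← matches
m3: inner = H(5c 5a 36 36 36 36 ec) = 7a; tag = H(36 30 5c 5c 5c 5c 7a) = 50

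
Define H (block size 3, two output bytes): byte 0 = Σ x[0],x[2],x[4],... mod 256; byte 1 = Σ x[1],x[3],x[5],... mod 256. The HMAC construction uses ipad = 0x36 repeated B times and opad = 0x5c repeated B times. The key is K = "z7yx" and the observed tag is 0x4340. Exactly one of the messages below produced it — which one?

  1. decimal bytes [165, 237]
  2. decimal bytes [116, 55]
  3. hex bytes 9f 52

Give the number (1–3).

3

Key "z7yx" = 7a 37 79 78 is 4 bytes > B = 3, so hash it first: H(key) = f3 af, then zero-pad to 3 bytes: K' = f3 af 00.
K' ⊕ ipad = c5 99 36; K' ⊕ opad = af f3 5c.
m1: inner = H(c5 99 36 a5 ed) = e8 3e; tag = H(af f3 5c e8 3e) = 49db
m2: inner = H(c5 99 36 74 37) = 32 0d; tag = H(af f3 5c 32 0d) = 1825
m3: inner = H(c5 99 36 9f 52) = 4d 38; tag = H(af f3 5c 4d 38) = 4340 ← matches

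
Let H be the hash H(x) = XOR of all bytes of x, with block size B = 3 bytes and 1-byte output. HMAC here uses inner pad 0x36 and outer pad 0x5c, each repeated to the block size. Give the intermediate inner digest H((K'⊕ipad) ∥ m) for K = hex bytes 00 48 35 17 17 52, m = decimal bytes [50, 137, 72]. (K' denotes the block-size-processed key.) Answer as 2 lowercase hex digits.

ea

Key hex bytes 00 48 35 17 17 52 is 6 bytes > B = 3, so hash it first: H(key) = 2f, then zero-pad to 3 bytes: K' = 2f 00 00.
K' ⊕ ipad = 19 36 36.
Inner input = 19 36 36 ∥ 32 89 48.
Inner hash: XOR 19⊕36⊕36⊕32⊕89⊕48 = ea.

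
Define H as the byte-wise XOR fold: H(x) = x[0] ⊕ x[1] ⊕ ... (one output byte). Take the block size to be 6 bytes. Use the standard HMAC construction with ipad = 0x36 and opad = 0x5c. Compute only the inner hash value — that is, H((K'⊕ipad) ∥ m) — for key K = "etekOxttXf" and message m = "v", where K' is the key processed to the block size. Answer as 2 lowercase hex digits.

Key "etekOxttXf" = 65 74 65 6b 4f 78 74 74 58 66 is 10 bytes > B = 6, so hash it first: H(key) = 16, then zero-pad to 6 bytes: K' = 16 00 00 00 00 00.
K' ⊕ ipad = 20 36 36 36 36 36.
Inner input = 20 36 36 36 36 36 ∥ 76.
Inner hash: XOR 20⊕36⊕36⊕36⊕36⊕36⊕76 = 60.

60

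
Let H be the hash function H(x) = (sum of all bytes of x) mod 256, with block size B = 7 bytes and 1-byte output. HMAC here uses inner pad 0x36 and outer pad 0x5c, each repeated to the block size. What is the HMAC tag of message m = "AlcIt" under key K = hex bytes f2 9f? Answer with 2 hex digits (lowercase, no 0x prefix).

Key hex bytes f2 9f is 2 bytes ≤ B = 7; zero-pad to 7 bytes: K' = f2 9f 00 00 00 00 00.
K' ⊕ ipad = c4 a9 36 36 36 36 36.  K' ⊕ opad = ae c3 5c 5c 5c 5c 5c.
Inner input = (K'⊕ipad) ∥ m = c4 a9 36 36 36 36 36 ∥ 41 6c 63 49 74.
Inner hash: sum = 196+169+54+54+54+54+54+65+108+99+73+116 = 1096; mod 256 = 72 → 48.
Outer input = (K'⊕opad) ∥ inner = ae c3 5c 5c 5c 5c 5c ∥ 48.
Outer hash (tag): sum = 174+195+92+92+92+92+92+72 = 901; mod 256 = 133 → 85.

85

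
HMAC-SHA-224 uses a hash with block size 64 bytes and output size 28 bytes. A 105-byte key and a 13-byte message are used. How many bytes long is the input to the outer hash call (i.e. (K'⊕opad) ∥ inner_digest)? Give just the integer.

Key is 105 > 64 bytes, so it is hashed to 28 bytes then zero-padded to 64: |K'| = 64.
Outer input = (K'⊕opad) ∥ H(inner) → 64 + 28 = 92 bytes.

92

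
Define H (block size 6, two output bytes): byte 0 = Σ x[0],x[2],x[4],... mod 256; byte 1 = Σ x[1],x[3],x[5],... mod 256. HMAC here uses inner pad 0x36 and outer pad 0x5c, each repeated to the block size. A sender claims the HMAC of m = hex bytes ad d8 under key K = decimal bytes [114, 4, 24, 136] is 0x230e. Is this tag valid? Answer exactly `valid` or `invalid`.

Key decimal bytes [114, 4, 24, 136] = 72 04 18 88 is 4 bytes ≤ B = 6; zero-pad to 6 bytes: K' = 72 04 18 88 00 00.
K' ⊕ ipad = 44 32 2e be 36 36; K' ⊕ opad = 2e 58 44 d4 5c 5c.
Inner hash: even-index sum = 341 mod 256 = 85; odd-index sum = 510 mod 256 = 254 → 55 fe.
Outer hash (recomputed tag): even-index sum = 291 mod 256 = 35; odd-index sum = 646 mod 256 = 134 → 23 86.
Recomputed tag = 2386; claimed = 230e → mismatch.

invalid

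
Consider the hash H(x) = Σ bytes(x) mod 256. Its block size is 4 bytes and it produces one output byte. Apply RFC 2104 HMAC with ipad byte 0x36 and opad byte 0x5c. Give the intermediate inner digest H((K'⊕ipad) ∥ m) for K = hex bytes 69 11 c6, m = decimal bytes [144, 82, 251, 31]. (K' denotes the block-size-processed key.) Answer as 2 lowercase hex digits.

Key hex bytes 69 11 c6 is 3 bytes ≤ B = 4; zero-pad to 4 bytes: K' = 69 11 c6 00.
K' ⊕ ipad = 5f 27 f0 36.
Inner input = 5f 27 f0 36 ∥ 90 52 fb 1f.
Inner hash: sum = 95+39+240+54+144+82+251+31 = 936; mod 256 = 168 → a8.

a8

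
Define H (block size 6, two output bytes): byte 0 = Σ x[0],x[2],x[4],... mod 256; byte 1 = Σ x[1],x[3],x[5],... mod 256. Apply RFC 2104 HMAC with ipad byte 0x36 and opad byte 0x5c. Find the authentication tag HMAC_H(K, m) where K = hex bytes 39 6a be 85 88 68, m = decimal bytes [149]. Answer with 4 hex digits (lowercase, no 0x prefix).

Key hex bytes 39 6a be 85 88 68 is exactly B = 6 bytes: K' = 39 6a be 85 88 68.
K' ⊕ ipad = 0f 5c 88 b3 be 5e.  K' ⊕ opad = 65 36 e2 d9 d4 34.
Inner input = (K'⊕ipad) ∥ m = 0f 5c 88 b3 be 5e ∥ 95.
Inner hash: even-index sum = 490 mod 256 = 234; odd-index sum = 365 mod 256 = 109 → ea 6d.
Outer input = (K'⊕opad) ∥ inner = 65 36 e2 d9 d4 34 ∥ ea 6d.
Outer hash (tag): even-index sum = 773 mod 256 = 5; odd-index sum = 432 mod 256 = 176 → 05 b0.

05b0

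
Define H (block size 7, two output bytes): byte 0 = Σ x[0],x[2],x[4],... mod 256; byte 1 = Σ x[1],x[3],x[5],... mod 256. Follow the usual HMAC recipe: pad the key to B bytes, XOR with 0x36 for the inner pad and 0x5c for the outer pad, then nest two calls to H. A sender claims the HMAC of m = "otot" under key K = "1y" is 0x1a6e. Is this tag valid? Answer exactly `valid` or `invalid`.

valid

Key "1y" = 31 79 is 2 bytes ≤ B = 7; zero-pad to 7 bytes: K' = 31 79 00 00 00 00 00.
K' ⊕ ipad = 07 4f 36 36 36 36 36; K' ⊕ opad = 6d 25 5c 5c 5c 5c 5c.
Inner hash: even-index sum = 401 mod 256 = 145; odd-index sum = 409 mod 256 = 153 → 91 99.
Outer hash (recomputed tag): even-index sum = 538 mod 256 = 26; odd-index sum = 366 mod 256 = 110 → 1a 6e.
Recomputed tag = 1a6e; claimed = 1a6e → match.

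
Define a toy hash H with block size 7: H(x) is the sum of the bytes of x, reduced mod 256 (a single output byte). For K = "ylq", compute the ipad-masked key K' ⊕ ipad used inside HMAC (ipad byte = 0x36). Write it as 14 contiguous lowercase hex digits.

Key "ylq" = 79 6c 71 is 3 bytes ≤ B = 7; zero-pad to 7 bytes: K' = 79 6c 71 00 00 00 00.
XOR each byte with 0x36: 79⊕36=4f, 6c⊕36=5a, 71⊕36=47, 00⊕36=36, 00⊕36=36, 00⊕36=36, 00⊕36=36.

4f5a4736363636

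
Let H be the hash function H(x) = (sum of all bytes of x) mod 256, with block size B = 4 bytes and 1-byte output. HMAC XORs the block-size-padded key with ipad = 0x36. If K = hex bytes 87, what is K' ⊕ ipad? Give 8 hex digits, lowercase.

Key hex bytes 87 is 1 byte ≤ B = 4; zero-pad to 4 bytes: K' = 87 00 00 00.
XOR each byte with 0x36: 87⊕36=b1, 00⊕36=36, 00⊕36=36, 00⊕36=36.

b1363636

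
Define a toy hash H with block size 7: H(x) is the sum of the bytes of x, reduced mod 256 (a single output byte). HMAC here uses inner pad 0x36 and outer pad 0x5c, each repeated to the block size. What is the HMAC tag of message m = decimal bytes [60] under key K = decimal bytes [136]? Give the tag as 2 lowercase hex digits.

Key decimal bytes [136] = 88 is 1 byte ≤ B = 7; zero-pad to 7 bytes: K' = 88 00 00 00 00 00 00.
K' ⊕ ipad = be 36 36 36 36 36 36.  K' ⊕ opad = d4 5c 5c 5c 5c 5c 5c.
Inner input = (K'⊕ipad) ∥ m = be 36 36 36 36 36 36 ∥ 3c.
Inner hash: sum = 190+54+54+54+54+54+54+60 = 574; mod 256 = 62 → 3e.
Outer input = (K'⊕opad) ∥ inner = d4 5c 5c 5c 5c 5c 5c ∥ 3e.
Outer hash (tag): sum = 212+92+92+92+92+92+92+62 = 826; mod 256 = 58 → 3a.

3a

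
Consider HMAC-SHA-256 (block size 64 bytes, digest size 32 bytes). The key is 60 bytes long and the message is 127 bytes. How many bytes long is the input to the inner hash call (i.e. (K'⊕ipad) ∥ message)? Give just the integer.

191

Key is 60 ≤ 64 bytes, zero-padded: |K'| = 64.
Inner input = (K'⊕ipad) ∥ m → 64 + 127 = 191 bytes.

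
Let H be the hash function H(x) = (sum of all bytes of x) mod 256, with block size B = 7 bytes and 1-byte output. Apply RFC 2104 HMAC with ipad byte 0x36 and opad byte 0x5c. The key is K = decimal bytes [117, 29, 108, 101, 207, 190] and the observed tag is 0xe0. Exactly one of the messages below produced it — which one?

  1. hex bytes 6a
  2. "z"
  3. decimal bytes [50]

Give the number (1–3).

Key decimal bytes [117, 29, 108, 101, 207, 190] = 75 1d 6c 65 cf be is 6 bytes ≤ B = 7; zero-pad to 7 bytes: K' = 75 1d 6c 65 cf be 00.
K' ⊕ ipad = 43 2b 5a 53 f9 88 36; K' ⊕ opad = 29 41 30 39 93 e2 5c.
m1: inner = H(43 2b 5a 53 f9 88 36 6a) = 3c; tag = H(29 41 30 39 93 e2 5c 3c) = e0 ← matches
m2: inner = H(43 2b 5a 53 f9 88 36 7a) = 4c; tag = H(29 41 30 39 93 e2 5c 4c) = f0
m3: inner = H(43 2b 5a 53 f9 88 36 32) = 04; tag = H(29 41 30 39 93 e2 5c 04) = a8

1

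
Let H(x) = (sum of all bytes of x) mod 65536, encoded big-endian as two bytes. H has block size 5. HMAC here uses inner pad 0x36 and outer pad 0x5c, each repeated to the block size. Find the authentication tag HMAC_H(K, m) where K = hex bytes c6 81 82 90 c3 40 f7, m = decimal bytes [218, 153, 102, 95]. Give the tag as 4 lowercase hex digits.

01ef

Key hex bytes c6 81 82 90 c3 40 f7 is 7 bytes > B = 5, so hash it first: H(key) = 04 53, then zero-pad to 5 bytes: K' = 04 53 00 00 00.
K' ⊕ ipad = 32 65 36 36 36.  K' ⊕ opad = 58 0f 5c 5c 5c.
Inner input = (K'⊕ipad) ∥ m = 32 65 36 36 36 ∥ da 99 66 5f.
Inner hash: sum = 50+101+54+54+54+218+153+102+95 = 881 → 03 71.
Outer input = (K'⊕opad) ∥ inner = 58 0f 5c 5c 5c ∥ 03 71.
Outer hash (tag): sum = 88+15+92+92+92+3+113 = 495 → 01 ef.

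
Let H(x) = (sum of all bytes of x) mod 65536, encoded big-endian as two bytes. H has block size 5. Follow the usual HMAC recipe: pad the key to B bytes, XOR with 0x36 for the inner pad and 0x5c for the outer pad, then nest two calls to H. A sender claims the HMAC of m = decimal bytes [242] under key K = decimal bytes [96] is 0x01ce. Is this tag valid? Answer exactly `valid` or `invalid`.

Key decimal bytes [96] = 60 is 1 byte ≤ B = 5; zero-pad to 5 bytes: K' = 60 00 00 00 00.
K' ⊕ ipad = 56 36 36 36 36; K' ⊕ opad = 3c 5c 5c 5c 5c.
Inner hash: sum = 86+54+54+54+54+242 = 544 → 02 20.
Outer hash (recomputed tag): sum = 60+92+92+92+92+2+32 = 462 → 01 ce.
Recomputed tag = 01ce; claimed = 01ce → match.

valid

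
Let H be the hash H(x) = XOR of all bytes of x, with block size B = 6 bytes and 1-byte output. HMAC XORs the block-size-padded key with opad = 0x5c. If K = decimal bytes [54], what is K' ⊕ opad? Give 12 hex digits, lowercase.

6a5c5c5c5c5c

Key decimal bytes [54] = 36 is 1 byte ≤ B = 6; zero-pad to 6 bytes: K' = 36 00 00 00 00 00.
XOR each byte with 0x5c: 36⊕5c=6a, 00⊕5c=5c, 00⊕5c=5c, 00⊕5c=5c, 00⊕5c=5c, 00⊕5c=5c.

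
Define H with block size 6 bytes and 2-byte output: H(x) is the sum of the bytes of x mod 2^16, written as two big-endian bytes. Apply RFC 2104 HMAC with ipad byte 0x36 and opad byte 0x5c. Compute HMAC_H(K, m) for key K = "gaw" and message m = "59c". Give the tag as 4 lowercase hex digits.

Key "gaw" = 67 61 77 is 3 bytes ≤ B = 6; zero-pad to 6 bytes: K' = 67 61 77 00 00 00.
K' ⊕ ipad = 51 57 41 36 36 36.  K' ⊕ opad = 3b 3d 2b 5c 5c 5c.
Inner input = (K'⊕ipad) ∥ m = 51 57 41 36 36 36 ∥ 35 39 63.
Inner hash: sum = 81+87+65+54+54+54+53+57+99 = 604 → 02 5c.
Outer input = (K'⊕opad) ∥ inner = 3b 3d 2b 5c 5c 5c ∥ 02 5c.
Outer hash (tag): sum = 59+61+43+92+92+92+2+92 = 533 → 02 15.

0215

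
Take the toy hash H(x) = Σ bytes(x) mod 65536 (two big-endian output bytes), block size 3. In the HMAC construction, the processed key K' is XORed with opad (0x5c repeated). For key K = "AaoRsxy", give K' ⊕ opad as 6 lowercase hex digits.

5e9b5c

Key "AaoRsxy" = 41 61 6f 52 73 78 79 is 7 bytes > B = 3, so hash it first: H(key) = 02 c7, then zero-pad to 3 bytes: K' = 02 c7 00.
XOR each byte with 0x5c: 02⊕5c=5e, c7⊕5c=9b, 00⊕5c=5c.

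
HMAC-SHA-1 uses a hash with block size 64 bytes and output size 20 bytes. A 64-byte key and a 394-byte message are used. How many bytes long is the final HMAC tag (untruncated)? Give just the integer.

20

The tag is one SHA-1 digest: 20 bytes.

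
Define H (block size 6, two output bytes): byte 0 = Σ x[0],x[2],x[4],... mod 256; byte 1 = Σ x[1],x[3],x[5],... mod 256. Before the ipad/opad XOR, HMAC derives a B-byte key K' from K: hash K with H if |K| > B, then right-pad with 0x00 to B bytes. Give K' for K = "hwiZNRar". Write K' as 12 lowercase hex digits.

|K| = 8 > B = 6, so first hash the key.
H(K): even-index sum = 384 mod 256 = 128; odd-index sum = 405 mod 256 = 149 → 80 95.
Zero-pad H(K) = 80 95 to 6 bytes: K' = 80 95 00 00 00 00.

809500000000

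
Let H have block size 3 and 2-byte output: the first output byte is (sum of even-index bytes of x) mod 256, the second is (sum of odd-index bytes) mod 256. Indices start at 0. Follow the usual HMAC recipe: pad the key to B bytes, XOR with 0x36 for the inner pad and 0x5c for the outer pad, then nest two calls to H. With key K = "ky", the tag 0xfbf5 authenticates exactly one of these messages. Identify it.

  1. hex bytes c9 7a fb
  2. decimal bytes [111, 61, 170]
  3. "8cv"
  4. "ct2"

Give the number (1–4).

Key "ky" = 6b 79 is 2 bytes ≤ B = 3; zero-pad to 3 bytes: K' = 6b 79 00.
K' ⊕ ipad = 5d 4f 36; K' ⊕ opad = 37 25 5c.
m1: inner = H(5d 4f 36 c9 7a fb) = 0d 13; tag = H(37 25 5c 0d 13) = a632
m2: inner = H(5d 4f 36 6f 3d aa) = d0 68; tag = H(37 25 5c d0 68) = fbf5 ← matches
m3: inner = H(5d 4f 36 38 63 76) = f6 fd; tag = H(37 25 5c f6 fd) = 901b
m4: inner = H(5d 4f 36 63 74 32) = 07 e4; tag = H(37 25 5c 07 e4) = 772c

2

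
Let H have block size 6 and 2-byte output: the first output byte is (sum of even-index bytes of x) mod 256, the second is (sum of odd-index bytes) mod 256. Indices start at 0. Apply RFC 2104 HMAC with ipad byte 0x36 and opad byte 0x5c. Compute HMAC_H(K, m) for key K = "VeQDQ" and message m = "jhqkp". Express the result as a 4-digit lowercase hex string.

9d7b

Key "VeQDQ" = 56 65 51 44 51 is 5 bytes ≤ B = 6; zero-pad to 6 bytes: K' = 56 65 51 44 51 00.
K' ⊕ ipad = 60 53 67 72 67 36.  K' ⊕ opad = 0a 39 0d 18 0d 5c.
Inner input = (K'⊕ipad) ∥ m = 60 53 67 72 67 36 ∥ 6a 68 71 6b 70.
Inner hash: even-index sum = 633 mod 256 = 121; odd-index sum = 462 mod 256 = 206 → 79 ce.
Outer input = (K'⊕opad) ∥ inner = 0a 39 0d 18 0d 5c ∥ 79 ce.
Outer hash (tag): even-index sum = 157 mod 256 = 157; odd-index sum = 379 mod 256 = 123 → 9d 7b.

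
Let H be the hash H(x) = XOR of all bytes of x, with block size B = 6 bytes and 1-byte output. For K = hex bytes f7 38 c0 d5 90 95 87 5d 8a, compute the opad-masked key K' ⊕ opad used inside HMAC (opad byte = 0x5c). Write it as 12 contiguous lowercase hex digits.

Key hex bytes f7 38 c0 d5 90 95 87 5d 8a is 9 bytes > B = 6, so hash it first: H(key) = 8f, then zero-pad to 6 bytes: K' = 8f 00 00 00 00 00.
XOR each byte with 0x5c: 8f⊕5c=d3, 00⊕5c=5c, 00⊕5c=5c, 00⊕5c=5c, 00⊕5c=5c, 00⊕5c=5c.

d35c5c5c5c5c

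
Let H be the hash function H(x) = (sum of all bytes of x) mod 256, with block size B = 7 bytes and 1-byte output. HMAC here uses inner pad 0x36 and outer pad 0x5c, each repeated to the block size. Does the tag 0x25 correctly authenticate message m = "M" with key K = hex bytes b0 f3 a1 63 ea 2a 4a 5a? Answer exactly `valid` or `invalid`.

Key hex bytes b0 f3 a1 63 ea 2a 4a 5a is 8 bytes > B = 7, so hash it first: H(key) = 5f, then zero-pad to 7 bytes: K' = 5f 00 00 00 00 00 00.
K' ⊕ ipad = 69 36 36 36 36 36 36; K' ⊕ opad = 03 5c 5c 5c 5c 5c 5c.
Inner hash: sum = 105+54+54+54+54+54+54+77 = 506; mod 256 = 250 → fa.
Outer hash (recomputed tag): sum = 3+92+92+92+92+92+92+250 = 805; mod 256 = 37 → 25.
Recomputed tag = 25; claimed = 25 → match.

valid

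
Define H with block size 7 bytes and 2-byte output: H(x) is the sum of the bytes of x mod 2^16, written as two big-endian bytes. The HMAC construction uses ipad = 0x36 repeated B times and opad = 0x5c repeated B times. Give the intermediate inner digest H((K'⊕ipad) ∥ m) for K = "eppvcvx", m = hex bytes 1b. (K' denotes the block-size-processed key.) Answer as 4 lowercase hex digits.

Key "eppvcvx" = 65 70 70 76 63 76 78 is exactly B = 7 bytes: K' = 65 70 70 76 63 76 78.
K' ⊕ ipad = 53 46 46 40 55 40 4e.
Inner input = 53 46 46 40 55 40 4e ∥ 1b.
Inner hash: sum = 83+70+70+64+85+64+78+27 = 541 → 02 1d.

021d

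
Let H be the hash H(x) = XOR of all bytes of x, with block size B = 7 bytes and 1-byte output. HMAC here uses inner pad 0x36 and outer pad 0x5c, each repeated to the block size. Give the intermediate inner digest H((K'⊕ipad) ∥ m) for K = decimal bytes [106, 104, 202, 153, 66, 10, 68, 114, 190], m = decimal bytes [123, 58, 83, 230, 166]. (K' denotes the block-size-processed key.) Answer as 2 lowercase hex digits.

f5

Key decimal bytes [106, 104, 202, 153, 66, 10, 68, 114, 190] = 6a 68 ca 99 42 0a 44 72 be is 9 bytes > B = 7, so hash it first: H(key) = 91, then zero-pad to 7 bytes: K' = 91 00 00 00 00 00 00.
K' ⊕ ipad = a7 36 36 36 36 36 36.
Inner input = a7 36 36 36 36 36 36 ∥ 7b 3a 53 e6 a6.
Inner hash: XOR a7⊕36⊕36⊕36⊕36⊕36⊕36⊕7b⊕3a⊕53⊕e6⊕a6 = f5.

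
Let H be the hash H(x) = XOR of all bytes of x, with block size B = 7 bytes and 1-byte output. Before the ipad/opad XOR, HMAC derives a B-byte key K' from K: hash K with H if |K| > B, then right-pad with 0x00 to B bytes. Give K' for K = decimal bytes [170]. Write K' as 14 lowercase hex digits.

aa000000000000

Key decimal bytes [170] = aa is 1 byte ≤ B = 7; zero-pad to 7 bytes: K' = aa 00 00 00 00 00 00.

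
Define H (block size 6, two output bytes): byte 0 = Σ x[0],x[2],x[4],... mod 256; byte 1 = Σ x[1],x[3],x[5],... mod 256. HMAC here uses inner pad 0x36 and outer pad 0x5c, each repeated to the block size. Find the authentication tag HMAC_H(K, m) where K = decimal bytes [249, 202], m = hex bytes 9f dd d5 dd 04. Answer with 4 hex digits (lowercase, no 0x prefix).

1070

Key decimal bytes [249, 202] = f9 ca is 2 bytes ≤ B = 6; zero-pad to 6 bytes: K' = f9 ca 00 00 00 00.
K' ⊕ ipad = cf fc 36 36 36 36.  K' ⊕ opad = a5 96 5c 5c 5c 5c.
Inner input = (K'⊕ipad) ∥ m = cf fc 36 36 36 36 ∥ 9f dd d5 dd 04.
Inner hash: even-index sum = 691 mod 256 = 179; odd-index sum = 802 mod 256 = 34 → b3 22.
Outer input = (K'⊕opad) ∥ inner = a5 96 5c 5c 5c 5c ∥ b3 22.
Outer hash (tag): even-index sum = 528 mod 256 = 16; odd-index sum = 368 mod 256 = 112 → 10 70.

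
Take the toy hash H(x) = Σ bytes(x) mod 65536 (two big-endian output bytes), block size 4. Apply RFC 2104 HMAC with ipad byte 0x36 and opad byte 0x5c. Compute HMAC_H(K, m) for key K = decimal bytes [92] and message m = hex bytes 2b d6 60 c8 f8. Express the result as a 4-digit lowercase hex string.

0145

Key decimal bytes [92] = 5c is 1 byte ≤ B = 4; zero-pad to 4 bytes: K' = 5c 00 00 00.
K' ⊕ ipad = 6a 36 36 36.  K' ⊕ opad = 00 5c 5c 5c.
Inner input = (K'⊕ipad) ∥ m = 6a 36 36 36 ∥ 2b d6 60 c8 f8.
Inner hash: sum = 106+54+54+54+43+214+96+200+248 = 1069 → 04 2d.
Outer input = (K'⊕opad) ∥ inner = 00 5c 5c 5c ∥ 04 2d.
Outer hash (tag): sum = 0+92+92+92+4+45 = 325 → 01 45.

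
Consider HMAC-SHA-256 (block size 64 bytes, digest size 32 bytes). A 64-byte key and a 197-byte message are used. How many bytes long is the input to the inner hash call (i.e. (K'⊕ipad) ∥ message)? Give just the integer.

261

Key is 64 ≤ 64 bytes, zero-padded: |K'| = 64.
Inner input = (K'⊕ipad) ∥ m → 64 + 197 = 261 bytes.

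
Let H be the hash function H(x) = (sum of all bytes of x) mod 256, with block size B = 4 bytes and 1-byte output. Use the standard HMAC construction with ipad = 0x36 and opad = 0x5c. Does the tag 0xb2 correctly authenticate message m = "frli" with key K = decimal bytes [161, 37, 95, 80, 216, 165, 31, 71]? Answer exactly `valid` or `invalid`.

invalid

Key decimal bytes [161, 37, 95, 80, 216, 165, 31, 71] = a1 25 5f 50 d8 a5 1f 47 is 8 bytes > B = 4, so hash it first: H(key) = 58, then zero-pad to 4 bytes: K' = 58 00 00 00.
K' ⊕ ipad = 6e 36 36 36; K' ⊕ opad = 04 5c 5c 5c.
Inner hash: sum = 110+54+54+54+102+114+108+105 = 701; mod 256 = 189 → bd.
Outer hash (recomputed tag): sum = 4+92+92+92+189 = 469; mod 256 = 213 → d5.
Recomputed tag = d5; claimed = b2 → mismatch.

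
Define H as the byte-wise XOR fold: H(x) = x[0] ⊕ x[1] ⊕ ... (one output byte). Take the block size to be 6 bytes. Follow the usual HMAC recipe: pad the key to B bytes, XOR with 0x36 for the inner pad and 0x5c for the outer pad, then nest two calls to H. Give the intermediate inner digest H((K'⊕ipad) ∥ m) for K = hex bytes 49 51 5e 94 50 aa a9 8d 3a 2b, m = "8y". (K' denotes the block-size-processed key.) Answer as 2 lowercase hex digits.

Key hex bytes 49 51 5e 94 50 aa a9 8d 3a 2b is 10 bytes > B = 6, so hash it first: H(key) = 1d, then zero-pad to 6 bytes: K' = 1d 00 00 00 00 00.
K' ⊕ ipad = 2b 36 36 36 36 36.
Inner input = 2b 36 36 36 36 36 ∥ 38 79.
Inner hash: XOR 2b⊕36⊕36⊕36⊕36⊕36⊕38⊕79 = 5c.

5c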